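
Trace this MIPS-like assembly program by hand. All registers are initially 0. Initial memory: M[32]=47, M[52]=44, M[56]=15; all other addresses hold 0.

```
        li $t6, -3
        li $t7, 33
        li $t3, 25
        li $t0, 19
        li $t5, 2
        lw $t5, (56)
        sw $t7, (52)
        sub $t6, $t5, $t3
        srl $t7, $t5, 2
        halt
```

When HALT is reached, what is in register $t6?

$t6=-3
$t7=33
$t3=25
$t0=19
$t5=2
$t5=M[56]=15
sw $t7, (52) → M[52]=33
$t6=15-25=-10
$t7=15>>2=3
halt.

-10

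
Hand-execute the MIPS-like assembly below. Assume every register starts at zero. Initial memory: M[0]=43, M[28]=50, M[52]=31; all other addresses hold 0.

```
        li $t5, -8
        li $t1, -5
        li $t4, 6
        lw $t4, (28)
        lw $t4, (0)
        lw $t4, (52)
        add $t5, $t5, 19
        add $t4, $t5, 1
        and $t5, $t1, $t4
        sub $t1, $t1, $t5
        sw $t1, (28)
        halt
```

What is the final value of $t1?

-13

$t5=-8
$t1=-5
$t4=6
$t4=M[28]=50
$t4=M[0]=43
$t4=M[52]=31
$t5=(-8)+19=11
$t4=11+1=12
$t5=(-5)&12=8
$t1=(-5)-8=-13
sw $t1, (28) → M[28]=-13
halt.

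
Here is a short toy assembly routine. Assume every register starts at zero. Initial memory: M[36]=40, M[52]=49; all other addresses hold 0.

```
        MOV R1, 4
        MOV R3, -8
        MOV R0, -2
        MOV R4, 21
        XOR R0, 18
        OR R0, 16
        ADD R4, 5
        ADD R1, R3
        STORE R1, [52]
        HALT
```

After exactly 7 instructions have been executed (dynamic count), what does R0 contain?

-4

R1=4
R3=-8
R0=-2
R4=21
R0=(-2)^18=-20
R0=(-20)|16=-4
R4=21+5=26
After step 7: R0 = -4.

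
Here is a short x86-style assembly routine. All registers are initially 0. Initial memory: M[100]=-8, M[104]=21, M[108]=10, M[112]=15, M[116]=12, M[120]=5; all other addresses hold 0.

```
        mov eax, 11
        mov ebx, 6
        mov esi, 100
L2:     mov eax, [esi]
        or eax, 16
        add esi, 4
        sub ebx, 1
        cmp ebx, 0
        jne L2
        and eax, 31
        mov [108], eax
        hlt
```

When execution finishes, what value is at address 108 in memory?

after mov eax, 11: eax=11
after mov ebx, 6: ebx=6
after mov esi, 100: esi=100
after mov eax, [esi]: eax=M[100]=-8
after or eax, 16: eax=(-8)|16=-8
after add esi, 4: esi=100+4=104
after sub ebx, 1: ebx=6-1=5
cmp ebx, 0  (cmp 5,0)
jne L2: taken
after mov eax, [esi]: eax=M[104]=21
after or eax, 16: eax=21|16=21
after add esi, 4: esi=104+4=108
after sub ebx, 1: ebx=5-1=4
cmp ebx, 0  (cmp 4,0)
jne L2: taken
after mov eax, [esi]: eax=M[108]=10
after or eax, 16: eax=10|16=26
after add esi, 4: esi=108+4=112
after sub ebx, 1: ebx=4-1=3
cmp ebx, 0  (cmp 3,0)
jne L2: taken
after mov eax, [esi]: eax=M[112]=15
after or eax, 16: eax=15|16=31
after add esi, 4: esi=112+4=116
after sub ebx, 1: ebx=3-1=2
cmp ebx, 0  (cmp 2,0)
jne L2: taken
after mov eax, [esi]: eax=M[116]=12
after or eax, 16: eax=12|16=28
after add esi, 4: esi=116+4=120
after sub ebx, 1: ebx=2-1=1
cmp ebx, 0  (cmp 1,0)
jne L2: taken
after mov eax, [esi]: eax=M[120]=5
after or eax, 16: eax=5|16=21
after add esi, 4: esi=120+4=124
after sub ebx, 1: ebx=1-1=0
cmp ebx, 0  (cmp 0,0)
jne L2: not taken
after and eax, 31: eax=21&31=21
mov [108], eax → M[108]=21
halt.

21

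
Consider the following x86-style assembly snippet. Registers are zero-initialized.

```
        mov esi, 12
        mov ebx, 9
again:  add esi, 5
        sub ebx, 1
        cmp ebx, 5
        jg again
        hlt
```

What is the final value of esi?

32

after mov esi, 12: esi=12
after mov ebx, 9: ebx=9
after add esi, 5: esi=12+5=17
after sub ebx, 1: ebx=9-1=8
cmp ebx, 5  (cmp 8,5)
jg again: taken
after add esi, 5: esi=17+5=22
after sub ebx, 1: ebx=8-1=7
cmp ebx, 5  (cmp 7,5)
jg again: taken
after add esi, 5: esi=22+5=27
after sub ebx, 1: ebx=7-1=6
cmp ebx, 5  (cmp 6,5)
jg again: taken
after add esi, 5: esi=27+5=32
after sub ebx, 1: ebx=6-1=5
cmp ebx, 5  (cmp 5,5)
jg again: not taken
halt.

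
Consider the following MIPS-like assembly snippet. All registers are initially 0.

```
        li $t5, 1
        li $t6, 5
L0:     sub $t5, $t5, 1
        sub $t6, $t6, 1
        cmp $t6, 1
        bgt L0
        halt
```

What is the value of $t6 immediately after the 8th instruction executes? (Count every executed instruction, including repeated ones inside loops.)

li $t5, 1 → $t5=1
li $t6, 5 → $t6=5
sub $t5, $t5, 1 → $t5=1-1=0
sub $t6, $t6, 1 → $t6=5-1=4
cmp $t6, 1  (cmp 4,1)
bgt L0: taken
sub $t5, $t5, 1 → $t5=0-1=-1
sub $t6, $t6, 1 → $t6=4-1=3
After step 8: $t6 = 3.

3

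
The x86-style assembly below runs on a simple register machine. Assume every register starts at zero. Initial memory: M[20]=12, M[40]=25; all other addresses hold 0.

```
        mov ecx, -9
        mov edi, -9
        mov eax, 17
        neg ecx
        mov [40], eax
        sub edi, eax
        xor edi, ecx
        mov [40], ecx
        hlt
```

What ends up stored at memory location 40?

mov ecx, -9 → ecx=-9
mov edi, -9 → edi=-9
mov eax, 17 → eax=17
neg ecx → ecx=-(-9)=9
mov [40], eax → M[40]=17
sub edi, eax → edi=(-9)-17=-26
xor edi, ecx → edi=(-26)^9=-17
mov [40], ecx → M[40]=9
halt.

9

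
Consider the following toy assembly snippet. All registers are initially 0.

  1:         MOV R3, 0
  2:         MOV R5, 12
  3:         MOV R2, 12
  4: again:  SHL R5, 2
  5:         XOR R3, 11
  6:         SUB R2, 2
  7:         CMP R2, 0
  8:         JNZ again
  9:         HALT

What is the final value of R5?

after MOV R3, 0: R3=0
after MOV R5, 12: R5=12
after MOV R2, 12: R2=12
after SHL R5, 2: R5=12<<2=48
after XOR R3, 11: R3=0^11=11
after SUB R2, 2: R2=12-2=10
CMP R2, 0  (cmp 10,0)
JNZ again: taken
after SHL R5, 2: R5=48<<2=192
after XOR R3, 11: R3=11^11=0
after SUB R2, 2: R2=10-2=8
CMP R2, 0  (cmp 8,0)
JNZ again: taken
after SHL R5, 2: R5=192<<2=768
after XOR R3, 11: R3=0^11=11
after SUB R2, 2: R2=8-2=6
CMP R2, 0  (cmp 6,0)
JNZ again: taken
after SHL R5, 2: R5=768<<2=3072
after XOR R3, 11: R3=11^11=0
after SUB R2, 2: R2=6-2=4
CMP R2, 0  (cmp 4,0)
JNZ again: taken
after SHL R5, 2: R5=3072<<2=12288
after XOR R3, 11: R3=0^11=11
after SUB R2, 2: R2=4-2=2
CMP R2, 0  (cmp 2,0)
JNZ again: taken
after SHL R5, 2: R5=12288<<2=49152
after XOR R3, 11: R3=11^11=0
after SUB R2, 2: R2=2-2=0
CMP R2, 0  (cmp 0,0)
JNZ again: not taken
halt.

49152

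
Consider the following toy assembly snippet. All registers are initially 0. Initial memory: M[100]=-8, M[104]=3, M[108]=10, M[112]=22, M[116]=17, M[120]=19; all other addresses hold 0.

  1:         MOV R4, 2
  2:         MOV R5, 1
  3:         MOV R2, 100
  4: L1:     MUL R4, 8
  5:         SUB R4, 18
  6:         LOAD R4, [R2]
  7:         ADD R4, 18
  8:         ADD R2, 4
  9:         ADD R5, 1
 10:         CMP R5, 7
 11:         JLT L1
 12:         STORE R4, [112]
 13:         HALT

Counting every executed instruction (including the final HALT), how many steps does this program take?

R4=2
R5=1
R2=100
R4=2*8=16
R4=16-18=-2
R4=M[100]=-8
R4=(-8)+18=10
R2=100+4=104
R5=1+1=2
CMP R5, 7  (cmp 2,7)
JLT L1: taken
R4=10*8=80
R4=80-18=62
R4=M[104]=3
R4=3+18=21
R2=104+4=108
R5=2+1=3
CMP R5, 7  (cmp 3,7)
JLT L1: taken
R4=21*8=168
R4=168-18=150
R4=M[108]=10
R4=10+18=28
R2=108+4=112
R5=3+1=4
CMP R5, 7  (cmp 4,7)
JLT L1: taken
R4=28*8=224
R4=224-18=206
R4=M[112]=22
R4=22+18=40
R2=112+4=116
R5=4+1=5
CMP R5, 7  (cmp 5,7)
JLT L1: taken
R4=40*8=320
R4=320-18=302
R4=M[116]=17
R4=17+18=35
R2=116+4=120
R5=5+1=6
CMP R5, 7  (cmp 6,7)
JLT L1: taken
R4=35*8=280
R4=280-18=262
R4=M[120]=19
R4=19+18=37
R2=120+4=124
R5=6+1=7
CMP R5, 7  (cmp 7,7)
JLT L1: not taken
STORE R4, [112] → M[112]=37
halt.
Total executed instructions: 53.

53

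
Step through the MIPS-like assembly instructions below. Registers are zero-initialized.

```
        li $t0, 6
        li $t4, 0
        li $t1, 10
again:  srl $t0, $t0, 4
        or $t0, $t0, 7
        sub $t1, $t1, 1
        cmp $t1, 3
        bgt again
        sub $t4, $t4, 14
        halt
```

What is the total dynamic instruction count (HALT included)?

$t0=6
$t4=0
$t1=10
$t0=6>>4=0
$t0=0|7=7
$t1=10-1=9
cmp $t1, 3  (cmp 9,3)
bgt again: taken
$t0=7>>4=0
$t0=0|7=7
$t1=9-1=8
cmp $t1, 3  (cmp 8,3)
bgt again: taken
$t0=7>>4=0
$t0=0|7=7
$t1=8-1=7
cmp $t1, 3  (cmp 7,3)
bgt again: taken
$t0=7>>4=0
$t0=0|7=7
$t1=7-1=6
cmp $t1, 3  (cmp 6,3)
bgt again: taken
$t0=7>>4=0
$t0=0|7=7
$t1=6-1=5
cmp $t1, 3  (cmp 5,3)
bgt again: taken
$t0=7>>4=0
$t0=0|7=7
$t1=5-1=4
cmp $t1, 3  (cmp 4,3)
bgt again: taken
$t0=7>>4=0
$t0=0|7=7
$t1=4-1=3
cmp $t1, 3  (cmp 3,3)
bgt again: not taken
$t4=0-14=-14
halt.
Total executed instructions: 40.

40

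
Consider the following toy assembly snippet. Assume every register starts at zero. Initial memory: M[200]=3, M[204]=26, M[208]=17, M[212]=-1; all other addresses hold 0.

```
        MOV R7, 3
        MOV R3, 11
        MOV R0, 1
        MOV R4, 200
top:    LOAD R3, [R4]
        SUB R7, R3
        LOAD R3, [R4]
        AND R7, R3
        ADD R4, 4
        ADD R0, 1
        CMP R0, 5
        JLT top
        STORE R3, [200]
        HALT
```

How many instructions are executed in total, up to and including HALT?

38

R7=3
R3=11
R0=1
R4=200
R3=M[200]=3
R7=3-3=0
R3=M[200]=3
R7=0&3=0
R4=200+4=204
R0=1+1=2
CMP R0, 5  (cmp 2,5)
JLT top: taken
R3=M[204]=26
R7=0-26=-26
R3=M[204]=26
R7=(-26)&26=2
R4=204+4=208
R0=2+1=3
CMP R0, 5  (cmp 3,5)
JLT top: taken
R3=M[208]=17
R7=2-17=-15
R3=M[208]=17
R7=(-15)&17=17
R4=208+4=212
R0=3+1=4
CMP R0, 5  (cmp 4,5)
JLT top: taken
R3=M[212]=-1
R7=17-(-1)=18
R3=M[212]=-1
R7=18&(-1)=18
R4=212+4=216
R0=4+1=5
CMP R0, 5  (cmp 5,5)
JLT top: not taken
STORE R3, [200] → M[200]=-1
halt.
Total executed instructions: 38.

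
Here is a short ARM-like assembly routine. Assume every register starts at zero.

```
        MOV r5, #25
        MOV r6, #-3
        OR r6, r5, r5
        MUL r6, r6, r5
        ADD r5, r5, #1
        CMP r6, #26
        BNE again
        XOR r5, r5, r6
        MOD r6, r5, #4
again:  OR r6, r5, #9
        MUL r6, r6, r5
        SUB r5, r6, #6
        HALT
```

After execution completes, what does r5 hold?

after MOV r5, #25: r5=25
after MOV r6, #-3: r6=-3
after OR r6, r5, r5: r6=25|25=25
after MUL r6, r6, r5: r6=25*25=625
after ADD r5, r5, #1: r5=25+1=26
CMP r6, #26  (cmp 625,26)
BNE again: taken
after OR r6, r5, #9: r6=26|9=27
after MUL r6, r6, r5: r6=27*26=702
after SUB r5, r6, #6: r5=702-6=696
halt.

696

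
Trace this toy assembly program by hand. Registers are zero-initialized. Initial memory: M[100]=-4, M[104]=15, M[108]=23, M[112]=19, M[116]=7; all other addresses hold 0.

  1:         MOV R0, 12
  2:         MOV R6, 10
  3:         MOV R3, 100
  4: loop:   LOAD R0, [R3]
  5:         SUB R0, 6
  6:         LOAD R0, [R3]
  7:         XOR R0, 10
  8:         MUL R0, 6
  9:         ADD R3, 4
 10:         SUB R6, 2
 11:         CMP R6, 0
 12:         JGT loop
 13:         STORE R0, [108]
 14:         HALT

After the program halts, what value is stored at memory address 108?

R0=12
R6=10
R3=100
R0=M[100]=-4
R0=(-4)-6=-10
R0=M[100]=-4
R0=(-4)^10=-10
R0=(-10)*6=-60
R3=100+4=104
R6=10-2=8
CMP R6, 0  (cmp 8,0)
JGT loop: taken
R0=M[104]=15
R0=15-6=9
R0=M[104]=15
R0=15^10=5
R0=5*6=30
R3=104+4=108
R6=8-2=6
CMP R6, 0  (cmp 6,0)
JGT loop: taken
R0=M[108]=23
R0=23-6=17
R0=M[108]=23
R0=23^10=29
R0=29*6=174
R3=108+4=112
R6=6-2=4
CMP R6, 0  (cmp 4,0)
JGT loop: taken
R0=M[112]=19
R0=19-6=13
R0=M[112]=19
R0=19^10=25
R0=25*6=150
R3=112+4=116
R6=4-2=2
CMP R6, 0  (cmp 2,0)
JGT loop: taken
R0=M[116]=7
R0=7-6=1
R0=M[116]=7
R0=7^10=13
R0=13*6=78
R3=116+4=120
R6=2-2=0
CMP R6, 0  (cmp 0,0)
JGT loop: not taken
STORE R0, [108] → M[108]=78
halt.

78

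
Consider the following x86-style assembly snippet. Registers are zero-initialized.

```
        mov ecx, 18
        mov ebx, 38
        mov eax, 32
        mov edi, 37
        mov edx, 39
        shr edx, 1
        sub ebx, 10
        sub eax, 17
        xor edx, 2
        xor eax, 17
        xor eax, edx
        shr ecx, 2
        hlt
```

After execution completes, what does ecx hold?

ecx=18
ebx=38
eax=32
edi=37
edx=39
edx=39>>1=19
ebx=38-10=28
eax=32-17=15
edx=19^2=17
eax=15^17=30
eax=30^17=15
ecx=18>>2=4
halt.

4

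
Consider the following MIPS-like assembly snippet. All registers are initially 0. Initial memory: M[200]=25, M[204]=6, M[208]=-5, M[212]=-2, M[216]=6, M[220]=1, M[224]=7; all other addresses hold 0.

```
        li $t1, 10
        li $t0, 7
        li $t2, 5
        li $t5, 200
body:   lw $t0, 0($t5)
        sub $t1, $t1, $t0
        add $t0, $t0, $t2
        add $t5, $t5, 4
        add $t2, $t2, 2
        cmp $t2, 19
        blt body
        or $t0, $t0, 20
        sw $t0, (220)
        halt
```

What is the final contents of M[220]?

$t1=10
$t0=7
$t2=5
$t5=200
$t0=M[200]=25
$t1=10-25=-15
$t0=25+5=30
$t5=200+4=204
$t2=5+2=7
cmp $t2, 19  (cmp 7,19)
blt body: taken
$t0=M[204]=6
$t1=(-15)-6=-21
$t0=6+7=13
$t5=204+4=208
$t2=7+2=9
cmp $t2, 19  (cmp 9,19)
blt body: taken
$t0=M[208]=-5
$t1=(-21)-(-5)=-16
$t0=(-5)+9=4
$t5=208+4=212
$t2=9+2=11
cmp $t2, 19  (cmp 11,19)
blt body: taken
$t0=M[212]=-2
$t1=(-16)-(-2)=-14
$t0=(-2)+11=9
$t5=212+4=216
$t2=11+2=13
cmp $t2, 19  (cmp 13,19)
blt body: taken
$t0=M[216]=6
$t1=(-14)-6=-20
$t0=6+13=19
$t5=216+4=220
$t2=13+2=15
cmp $t2, 19  (cmp 15,19)
blt body: taken
$t0=M[220]=1
$t1=(-20)-1=-21
$t0=1+15=16
$t5=220+4=224
$t2=15+2=17
cmp $t2, 19  (cmp 17,19)
blt body: taken
$t0=M[224]=7
$t1=(-21)-7=-28
$t0=7+17=24
$t5=224+4=228
$t2=17+2=19
cmp $t2, 19  (cmp 19,19)
blt body: not taken
$t0=24|20=28
sw $t0, (220) → M[220]=28
halt.

28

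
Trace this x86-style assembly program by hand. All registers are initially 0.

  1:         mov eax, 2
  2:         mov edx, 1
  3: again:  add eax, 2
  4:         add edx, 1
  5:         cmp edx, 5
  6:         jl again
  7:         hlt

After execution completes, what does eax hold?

10

eax=2
edx=1
eax=2+2=4
edx=1+1=2
cmp edx, 5  (cmp 2,5)
jl again: taken
eax=4+2=6
edx=2+1=3
cmp edx, 5  (cmp 3,5)
jl again: taken
eax=6+2=8
edx=3+1=4
cmp edx, 5  (cmp 4,5)
jl again: taken
eax=8+2=10
edx=4+1=5
cmp edx, 5  (cmp 5,5)
jl again: not taken
halt.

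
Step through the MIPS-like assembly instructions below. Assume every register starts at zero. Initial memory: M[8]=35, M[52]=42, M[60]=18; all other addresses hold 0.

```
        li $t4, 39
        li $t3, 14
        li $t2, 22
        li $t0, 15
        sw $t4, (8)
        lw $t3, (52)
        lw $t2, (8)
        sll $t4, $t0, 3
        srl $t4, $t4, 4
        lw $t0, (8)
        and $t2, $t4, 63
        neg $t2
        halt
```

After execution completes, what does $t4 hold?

$t4=39
$t3=14
$t2=22
$t0=15
sw $t4, (8) → M[8]=39
$t3=M[52]=42
$t2=M[8]=39
$t4=15<<3=120
$t4=120>>4=7
$t0=M[8]=39
$t2=7&63=7
$t2=-(7)=-7
halt.

7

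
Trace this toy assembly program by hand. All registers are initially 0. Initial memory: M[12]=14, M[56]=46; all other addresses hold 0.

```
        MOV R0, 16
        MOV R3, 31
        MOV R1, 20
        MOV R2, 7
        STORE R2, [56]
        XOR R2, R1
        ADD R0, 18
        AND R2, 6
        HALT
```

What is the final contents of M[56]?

7

R0=16
R3=31
R1=20
R2=7
STORE R2, [56] → M[56]=7
R2=7^20=19
R0=16+18=34
R2=19&6=2
halt.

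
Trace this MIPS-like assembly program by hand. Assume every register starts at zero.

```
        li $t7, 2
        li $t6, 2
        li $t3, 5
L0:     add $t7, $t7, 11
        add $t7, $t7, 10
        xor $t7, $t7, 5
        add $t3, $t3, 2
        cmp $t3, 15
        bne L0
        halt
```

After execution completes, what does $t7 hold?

82

after li $t7, 2: $t7=2
after li $t6, 2: $t6=2
after li $t3, 5: $t3=5
after add $t7, $t7, 11: $t7=2+11=13
after add $t7, $t7, 10: $t7=13+10=23
after xor $t7, $t7, 5: $t7=23^5=18
after add $t3, $t3, 2: $t3=5+2=7
cmp $t3, 15  (cmp 7,15)
bne L0: taken
after add $t7, $t7, 11: $t7=18+11=29
after add $t7, $t7, 10: $t7=29+10=39
after xor $t7, $t7, 5: $t7=39^5=34
after add $t3, $t3, 2: $t3=7+2=9
cmp $t3, 15  (cmp 9,15)
bne L0: taken
after add $t7, $t7, 11: $t7=34+11=45
after add $t7, $t7, 10: $t7=45+10=55
after xor $t7, $t7, 5: $t7=55^5=50
after add $t3, $t3, 2: $t3=9+2=11
cmp $t3, 15  (cmp 11,15)
bne L0: taken
after add $t7, $t7, 11: $t7=50+11=61
after add $t7, $t7, 10: $t7=61+10=71
after xor $t7, $t7, 5: $t7=71^5=66
after add $t3, $t3, 2: $t3=11+2=13
cmp $t3, 15  (cmp 13,15)
bne L0: taken
after add $t7, $t7, 11: $t7=66+11=77
after add $t7, $t7, 10: $t7=77+10=87
after xor $t7, $t7, 5: $t7=87^5=82
after add $t3, $t3, 2: $t3=13+2=15
cmp $t3, 15  (cmp 15,15)
bne L0: not taken
halt.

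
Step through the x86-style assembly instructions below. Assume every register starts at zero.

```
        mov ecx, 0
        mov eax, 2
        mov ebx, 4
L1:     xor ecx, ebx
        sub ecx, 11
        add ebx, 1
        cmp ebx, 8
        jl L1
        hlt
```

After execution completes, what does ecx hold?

after mov ecx, 0: ecx=0
after mov eax, 2: eax=2
after mov ebx, 4: ebx=4
after xor ecx, ebx: ecx=0^4=4
after sub ecx, 11: ecx=4-11=-7
after add ebx, 1: ebx=4+1=5
cmp ebx, 8  (cmp 5,8)
jl L1: taken
after xor ecx, ebx: ecx=(-7)^5=-4
after sub ecx, 11: ecx=(-4)-11=-15
after add ebx, 1: ebx=5+1=6
cmp ebx, 8  (cmp 6,8)
jl L1: taken
after xor ecx, ebx: ecx=(-15)^6=-9
after sub ecx, 11: ecx=(-9)-11=-20
after add ebx, 1: ebx=6+1=7
cmp ebx, 8  (cmp 7,8)
jl L1: taken
after xor ecx, ebx: ecx=(-20)^7=-21
after sub ecx, 11: ecx=(-21)-11=-32
after add ebx, 1: ebx=7+1=8
cmp ebx, 8  (cmp 8,8)
jl L1: not taken
halt.

-32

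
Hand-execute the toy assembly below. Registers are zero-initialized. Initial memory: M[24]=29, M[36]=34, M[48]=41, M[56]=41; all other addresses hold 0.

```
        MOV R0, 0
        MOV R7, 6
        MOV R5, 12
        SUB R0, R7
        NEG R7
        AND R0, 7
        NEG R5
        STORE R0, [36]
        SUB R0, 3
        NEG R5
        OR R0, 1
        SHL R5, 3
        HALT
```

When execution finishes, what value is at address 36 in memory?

R0=0
R7=6
R5=12
R0=0-6=-6
R7=-(6)=-6
R0=(-6)&7=2
R5=-(12)=-12
STORE R0, [36] → M[36]=2
R0=2-3=-1
R5=-(-12)=12
R0=(-1)|1=-1
R5=12<<3=96
halt.

2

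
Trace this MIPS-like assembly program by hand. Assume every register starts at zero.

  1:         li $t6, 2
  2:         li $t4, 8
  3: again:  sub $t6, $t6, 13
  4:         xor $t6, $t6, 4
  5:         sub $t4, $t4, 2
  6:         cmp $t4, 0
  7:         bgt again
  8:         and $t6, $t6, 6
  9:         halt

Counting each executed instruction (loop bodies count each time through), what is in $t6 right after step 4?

-15

after li $t6, 2: $t6=2
after li $t4, 8: $t4=8
after sub $t6, $t6, 13: $t6=2-13=-11
after xor $t6, $t6, 4: $t6=(-11)^4=-15
After step 4: $t6 = -15.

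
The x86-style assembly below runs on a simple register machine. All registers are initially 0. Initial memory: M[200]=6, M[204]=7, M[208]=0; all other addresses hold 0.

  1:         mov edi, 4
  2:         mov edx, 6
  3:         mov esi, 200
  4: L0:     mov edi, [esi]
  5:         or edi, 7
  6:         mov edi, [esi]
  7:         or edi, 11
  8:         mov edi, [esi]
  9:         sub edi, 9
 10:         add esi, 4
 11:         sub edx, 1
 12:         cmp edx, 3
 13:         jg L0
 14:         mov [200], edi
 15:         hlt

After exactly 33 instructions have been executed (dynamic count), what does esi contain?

edi=4
edx=6
esi=200
edi=M[200]=6
edi=6|7=7
edi=M[200]=6
edi=6|11=15
edi=M[200]=6
edi=6-9=-3
esi=200+4=204
edx=6-1=5
cmp edx, 3  (cmp 5,3)
jg L0: taken
edi=M[204]=7
edi=7|7=7
edi=M[204]=7
edi=7|11=15
edi=M[204]=7
edi=7-9=-2
esi=204+4=208
edx=5-1=4
cmp edx, 3  (cmp 4,3)
jg L0: taken
edi=M[208]=0
edi=0|7=7
edi=M[208]=0
edi=0|11=11
edi=M[208]=0
edi=0-9=-9
esi=208+4=212
edx=4-1=3
cmp edx, 3  (cmp 3,3)
jg L0: not taken
After step 33: esi = 212.

212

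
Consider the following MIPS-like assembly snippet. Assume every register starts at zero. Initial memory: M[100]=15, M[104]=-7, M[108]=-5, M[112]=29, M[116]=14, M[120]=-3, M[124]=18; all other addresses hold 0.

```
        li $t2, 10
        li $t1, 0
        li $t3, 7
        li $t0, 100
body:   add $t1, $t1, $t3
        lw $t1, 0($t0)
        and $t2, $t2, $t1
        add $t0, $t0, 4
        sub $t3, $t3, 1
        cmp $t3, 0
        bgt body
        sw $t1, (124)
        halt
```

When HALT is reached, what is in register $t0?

128

$t2=10
$t1=0
$t3=7
$t0=100
$t1=0+7=7
$t1=M[100]=15
$t2=10&15=10
$t0=100+4=104
$t3=7-1=6
cmp $t3, 0  (cmp 6,0)
bgt body: taken
$t1=15+6=21
$t1=M[104]=-7
$t2=10&(-7)=8
$t0=104+4=108
$t3=6-1=5
cmp $t3, 0  (cmp 5,0)
bgt body: taken
$t1=(-7)+5=-2
$t1=M[108]=-5
$t2=8&(-5)=8
$t0=108+4=112
$t3=5-1=4
cmp $t3, 0  (cmp 4,0)
bgt body: taken
$t1=(-5)+4=-1
$t1=M[112]=29
$t2=8&29=8
$t0=112+4=116
$t3=4-1=3
cmp $t3, 0  (cmp 3,0)
bgt body: taken
$t1=29+3=32
$t1=M[116]=14
$t2=8&14=8
$t0=116+4=120
$t3=3-1=2
cmp $t3, 0  (cmp 2,0)
bgt body: taken
$t1=14+2=16
$t1=M[120]=-3
$t2=8&(-3)=8
$t0=120+4=124
$t3=2-1=1
cmp $t3, 0  (cmp 1,0)
bgt body: taken
$t1=(-3)+1=-2
$t1=M[124]=18
$t2=8&18=0
$t0=124+4=128
$t3=1-1=0
cmp $t3, 0  (cmp 0,0)
bgt body: not taken
sw $t1, (124) → M[124]=18
halt.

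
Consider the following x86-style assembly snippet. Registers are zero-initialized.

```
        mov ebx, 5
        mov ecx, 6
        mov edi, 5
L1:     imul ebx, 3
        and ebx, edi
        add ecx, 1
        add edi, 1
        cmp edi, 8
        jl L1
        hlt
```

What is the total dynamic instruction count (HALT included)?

after mov ebx, 5: ebx=5
after mov ecx, 6: ecx=6
after mov edi, 5: edi=5
after imul ebx, 3: ebx=5*3=15
after and ebx, edi: ebx=15&5=5
after add ecx, 1: ecx=6+1=7
after add edi, 1: edi=5+1=6
cmp edi, 8  (cmp 6,8)
jl L1: taken
after imul ebx, 3: ebx=5*3=15
after and ebx, edi: ebx=15&6=6
after add ecx, 1: ecx=7+1=8
after add edi, 1: edi=6+1=7
cmp edi, 8  (cmp 7,8)
jl L1: taken
after imul ebx, 3: ebx=6*3=18
after and ebx, edi: ebx=18&7=2
after add ecx, 1: ecx=8+1=9
after add edi, 1: edi=7+1=8
cmp edi, 8  (cmp 8,8)
jl L1: not taken
halt.
Total executed instructions: 22.

22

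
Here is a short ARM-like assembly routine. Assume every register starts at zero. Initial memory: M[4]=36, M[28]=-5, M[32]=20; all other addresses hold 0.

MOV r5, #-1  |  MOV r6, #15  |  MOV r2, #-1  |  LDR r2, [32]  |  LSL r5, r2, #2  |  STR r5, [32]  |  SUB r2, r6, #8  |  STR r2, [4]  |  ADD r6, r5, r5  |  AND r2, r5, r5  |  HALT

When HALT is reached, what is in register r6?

160

r5=-1
r6=15
r2=-1
r2=M[32]=20
r5=20<<2=80
STR r5, [32] → M[32]=80
r2=15-8=7
STR r2, [4] → M[4]=7
r6=80+80=160
r2=80&80=80
halt.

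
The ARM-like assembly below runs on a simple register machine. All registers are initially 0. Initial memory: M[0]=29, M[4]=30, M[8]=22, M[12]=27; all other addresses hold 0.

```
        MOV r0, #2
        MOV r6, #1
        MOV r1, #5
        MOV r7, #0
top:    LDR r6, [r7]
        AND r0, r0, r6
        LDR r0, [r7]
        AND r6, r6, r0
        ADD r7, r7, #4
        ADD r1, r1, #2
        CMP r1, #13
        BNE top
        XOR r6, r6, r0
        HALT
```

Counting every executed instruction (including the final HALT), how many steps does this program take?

38

after MOV r0, #2: r0=2
after MOV r6, #1: r6=1
after MOV r1, #5: r1=5
after MOV r7, #0: r7=0
after LDR r6, [r7]: r6=M[0]=29
after AND r0, r0, r6: r0=2&29=0
after LDR r0, [r7]: r0=M[0]=29
after AND r6, r6, r0: r6=29&29=29
after ADD r7, r7, #4: r7=0+4=4
after ADD r1, r1, #2: r1=5+2=7
CMP r1, #13  (cmp 7,13)
BNE top: taken
after LDR r6, [r7]: r6=M[4]=30
after AND r0, r0, r6: r0=29&30=28
after LDR r0, [r7]: r0=M[4]=30
after AND r6, r6, r0: r6=30&30=30
after ADD r7, r7, #4: r7=4+4=8
after ADD r1, r1, #2: r1=7+2=9
CMP r1, #13  (cmp 9,13)
BNE top: taken
after LDR r6, [r7]: r6=M[8]=22
after AND r0, r0, r6: r0=30&22=22
after LDR r0, [r7]: r0=M[8]=22
after AND r6, r6, r0: r6=22&22=22
after ADD r7, r7, #4: r7=8+4=12
after ADD r1, r1, #2: r1=9+2=11
CMP r1, #13  (cmp 11,13)
BNE top: taken
after LDR r6, [r7]: r6=M[12]=27
after AND r0, r0, r6: r0=22&27=18
after LDR r0, [r7]: r0=M[12]=27
after AND r6, r6, r0: r6=27&27=27
after ADD r7, r7, #4: r7=12+4=16
after ADD r1, r1, #2: r1=11+2=13
CMP r1, #13  (cmp 13,13)
BNE top: not taken
after XOR r6, r6, r0: r6=27^27=0
halt.
Total executed instructions: 38.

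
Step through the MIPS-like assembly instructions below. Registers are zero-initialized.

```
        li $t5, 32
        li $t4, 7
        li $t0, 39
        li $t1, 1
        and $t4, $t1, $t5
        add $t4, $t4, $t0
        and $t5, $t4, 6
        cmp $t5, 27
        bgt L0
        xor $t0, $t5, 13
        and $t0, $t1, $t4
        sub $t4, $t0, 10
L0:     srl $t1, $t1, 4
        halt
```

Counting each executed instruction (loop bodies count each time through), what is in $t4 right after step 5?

li $t5, 32 → $t5=32
li $t4, 7 → $t4=7
li $t0, 39 → $t0=39
li $t1, 1 → $t1=1
and $t4, $t1, $t5 → $t4=1&32=0
After step 5: $t4 = 0.

0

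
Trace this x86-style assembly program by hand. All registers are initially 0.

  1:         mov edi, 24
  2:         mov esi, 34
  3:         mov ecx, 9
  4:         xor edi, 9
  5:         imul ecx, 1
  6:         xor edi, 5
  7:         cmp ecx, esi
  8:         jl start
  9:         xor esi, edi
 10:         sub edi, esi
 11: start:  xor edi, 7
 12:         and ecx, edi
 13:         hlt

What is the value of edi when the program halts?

19

edi=24
esi=34
ecx=9
edi=24^9=17
ecx=9*1=9
edi=17^5=20
cmp ecx, esi  (cmp 9,34)
jl start: taken
edi=20^7=19
ecx=9&19=1
halt.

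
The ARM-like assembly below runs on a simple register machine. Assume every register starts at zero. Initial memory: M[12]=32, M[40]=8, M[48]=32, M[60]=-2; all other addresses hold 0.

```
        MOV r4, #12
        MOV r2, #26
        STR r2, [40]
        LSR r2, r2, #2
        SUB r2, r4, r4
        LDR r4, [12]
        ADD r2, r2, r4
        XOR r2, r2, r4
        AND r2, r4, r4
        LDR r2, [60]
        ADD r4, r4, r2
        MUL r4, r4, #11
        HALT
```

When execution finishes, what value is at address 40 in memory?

26

MOV r4, #12 → r4=12
MOV r2, #26 → r2=26
STR r2, [40] → M[40]=26
LSR r2, r2, #2 → r2=26>>2=6
SUB r2, r4, r4 → r2=12-12=0
LDR r4, [12] → r4=M[12]=32
ADD r2, r2, r4 → r2=0+32=32
XOR r2, r2, r4 → r2=32^32=0
AND r2, r4, r4 → r2=32&32=32
LDR r2, [60] → r2=M[60]=-2
ADD r4, r4, r2 → r4=32+(-2)=30
MUL r4, r4, #11 → r4=30*11=330
halt.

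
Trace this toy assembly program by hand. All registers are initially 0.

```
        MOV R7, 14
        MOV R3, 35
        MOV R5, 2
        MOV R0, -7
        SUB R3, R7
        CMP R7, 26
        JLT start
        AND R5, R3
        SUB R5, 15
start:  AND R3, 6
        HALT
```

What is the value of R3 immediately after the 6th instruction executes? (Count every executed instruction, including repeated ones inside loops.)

MOV R7, 14 → R7=14
MOV R3, 35 → R3=35
MOV R5, 2 → R5=2
MOV R0, -7 → R0=-7
SUB R3, R7 → R3=35-14=21
CMP R7, 26  (cmp 14,26)
After step 6: R3 = 21.

21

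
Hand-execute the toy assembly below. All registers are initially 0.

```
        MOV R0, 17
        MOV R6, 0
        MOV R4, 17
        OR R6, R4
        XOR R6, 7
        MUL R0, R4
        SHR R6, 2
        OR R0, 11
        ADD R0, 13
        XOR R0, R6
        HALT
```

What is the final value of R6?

after MOV R0, 17: R0=17
after MOV R6, 0: R6=0
after MOV R4, 17: R4=17
after OR R6, R4: R6=0|17=17
after XOR R6, 7: R6=17^7=22
after MUL R0, R4: R0=17*17=289
after SHR R6, 2: R6=22>>2=5
after OR R0, 11: R0=289|11=299
after ADD R0, 13: R0=299+13=312
after XOR R0, R6: R0=312^5=317
halt.

5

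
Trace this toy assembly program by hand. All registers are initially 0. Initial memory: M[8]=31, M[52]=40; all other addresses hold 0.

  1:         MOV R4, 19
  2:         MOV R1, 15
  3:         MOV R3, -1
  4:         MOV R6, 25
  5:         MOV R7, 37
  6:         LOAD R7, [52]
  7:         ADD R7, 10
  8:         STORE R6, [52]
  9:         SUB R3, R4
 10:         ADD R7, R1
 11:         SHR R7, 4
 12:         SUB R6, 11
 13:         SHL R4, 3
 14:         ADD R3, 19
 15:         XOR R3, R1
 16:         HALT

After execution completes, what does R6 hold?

14

R4=19
R1=15
R3=-1
R6=25
R7=37
R7=M[52]=40
R7=40+10=50
STORE R6, [52] → M[52]=25
R3=(-1)-19=-20
R7=50+15=65
R7=65>>4=4
R6=25-11=14
R4=19<<3=152
R3=(-20)+19=-1
R3=(-1)^15=-16
halt.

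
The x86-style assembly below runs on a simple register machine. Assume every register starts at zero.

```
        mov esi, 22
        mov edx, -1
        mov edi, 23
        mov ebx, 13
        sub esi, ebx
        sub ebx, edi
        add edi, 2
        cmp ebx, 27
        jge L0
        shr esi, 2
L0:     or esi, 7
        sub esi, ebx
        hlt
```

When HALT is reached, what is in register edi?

mov esi, 22 → esi=22
mov edx, -1 → edx=-1
mov edi, 23 → edi=23
mov ebx, 13 → ebx=13
sub esi, ebx → esi=22-13=9
sub ebx, edi → ebx=13-23=-10
add edi, 2 → edi=23+2=25
cmp ebx, 27  (cmp -10,27)
jge L0: not taken
shr esi, 2 → esi=9>>2=2
or esi, 7 → esi=2|7=7
sub esi, ebx → esi=7-(-10)=17
halt.

25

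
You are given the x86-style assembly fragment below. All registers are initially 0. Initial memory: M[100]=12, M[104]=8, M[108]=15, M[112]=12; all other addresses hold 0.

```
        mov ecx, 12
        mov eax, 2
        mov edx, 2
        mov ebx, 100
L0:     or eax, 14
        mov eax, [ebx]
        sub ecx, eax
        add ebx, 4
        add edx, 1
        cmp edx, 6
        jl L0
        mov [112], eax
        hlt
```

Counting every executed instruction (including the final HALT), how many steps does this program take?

after mov ecx, 12: ecx=12
after mov eax, 2: eax=2
after mov edx, 2: edx=2
after mov ebx, 100: ebx=100
after or eax, 14: eax=2|14=14
after mov eax, [ebx]: eax=M[100]=12
after sub ecx, eax: ecx=12-12=0
after add ebx, 4: ebx=100+4=104
after add edx, 1: edx=2+1=3
cmp edx, 6  (cmp 3,6)
jl L0: taken
after or eax, 14: eax=12|14=14
after mov eax, [ebx]: eax=M[104]=8
after sub ecx, eax: ecx=0-8=-8
after add ebx, 4: ebx=104+4=108
after add edx, 1: edx=3+1=4
cmp edx, 6  (cmp 4,6)
jl L0: taken
after or eax, 14: eax=8|14=14
after mov eax, [ebx]: eax=M[108]=15
after sub ecx, eax: ecx=(-8)-15=-23
after add ebx, 4: ebx=108+4=112
after add edx, 1: edx=4+1=5
cmp edx, 6  (cmp 5,6)
jl L0: taken
after or eax, 14: eax=15|14=15
after mov eax, [ebx]: eax=M[112]=12
after sub ecx, eax: ecx=(-23)-12=-35
after add ebx, 4: ebx=112+4=116
after add edx, 1: edx=5+1=6
cmp edx, 6  (cmp 6,6)
jl L0: not taken
mov [112], eax → M[112]=12
halt.
Total executed instructions: 34.

34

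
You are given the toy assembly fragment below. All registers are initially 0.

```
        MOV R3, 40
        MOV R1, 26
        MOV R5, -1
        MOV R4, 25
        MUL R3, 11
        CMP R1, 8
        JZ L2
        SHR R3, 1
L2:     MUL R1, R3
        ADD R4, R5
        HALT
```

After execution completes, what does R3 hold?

after MOV R3, 40: R3=40
after MOV R1, 26: R1=26
after MOV R5, -1: R5=-1
after MOV R4, 25: R4=25
after MUL R3, 11: R3=40*11=440
CMP R1, 8  (cmp 26,8)
JZ L2: not taken
after SHR R3, 1: R3=440>>1=220
after MUL R1, R3: R1=26*220=5720
after ADD R4, R5: R4=25+(-1)=24
halt.

220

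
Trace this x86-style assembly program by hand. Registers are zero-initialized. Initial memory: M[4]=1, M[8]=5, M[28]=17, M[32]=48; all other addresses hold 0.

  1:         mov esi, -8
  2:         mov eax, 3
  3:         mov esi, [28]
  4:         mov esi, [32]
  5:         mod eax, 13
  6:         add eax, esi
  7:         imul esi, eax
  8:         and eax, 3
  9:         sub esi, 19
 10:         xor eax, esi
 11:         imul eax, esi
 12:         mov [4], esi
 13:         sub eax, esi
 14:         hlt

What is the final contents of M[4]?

mov esi, -8 → esi=-8
mov eax, 3 → eax=3
mov esi, [28] → esi=M[28]=17
mov esi, [32] → esi=M[32]=48
mod eax, 13 → eax=3%13=3
add eax, esi → eax=3+48=51
imul esi, eax → esi=48*51=2448
and eax, 3 → eax=51&3=3
sub esi, 19 → esi=2448-19=2429
xor eax, esi → eax=3^2429=2430
imul eax, esi → eax=2430*2429=5902470
mov [4], esi → M[4]=2429
sub eax, esi → eax=5902470-2429=5900041
halt.

2429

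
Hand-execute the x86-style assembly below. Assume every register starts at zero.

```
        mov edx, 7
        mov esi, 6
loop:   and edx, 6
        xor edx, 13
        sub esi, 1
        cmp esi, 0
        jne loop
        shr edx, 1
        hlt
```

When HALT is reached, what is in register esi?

after mov edx, 7: edx=7
after mov esi, 6: esi=6
after and edx, 6: edx=7&6=6
after xor edx, 13: edx=6^13=11
after sub esi, 1: esi=6-1=5
cmp esi, 0  (cmp 5,0)
jne loop: taken
after and edx, 6: edx=11&6=2
after xor edx, 13: edx=2^13=15
after sub esi, 1: esi=5-1=4
cmp esi, 0  (cmp 4,0)
jne loop: taken
after and edx, 6: edx=15&6=6
after xor edx, 13: edx=6^13=11
after sub esi, 1: esi=4-1=3
cmp esi, 0  (cmp 3,0)
jne loop: taken
after and edx, 6: edx=11&6=2
after xor edx, 13: edx=2^13=15
after sub esi, 1: esi=3-1=2
cmp esi, 0  (cmp 2,0)
jne loop: taken
after and edx, 6: edx=15&6=6
after xor edx, 13: edx=6^13=11
after sub esi, 1: esi=2-1=1
cmp esi, 0  (cmp 1,0)
jne loop: taken
after and edx, 6: edx=11&6=2
after xor edx, 13: edx=2^13=15
after sub esi, 1: esi=1-1=0
cmp esi, 0  (cmp 0,0)
jne loop: not taken
after shr edx, 1: edx=15>>1=7
halt.

0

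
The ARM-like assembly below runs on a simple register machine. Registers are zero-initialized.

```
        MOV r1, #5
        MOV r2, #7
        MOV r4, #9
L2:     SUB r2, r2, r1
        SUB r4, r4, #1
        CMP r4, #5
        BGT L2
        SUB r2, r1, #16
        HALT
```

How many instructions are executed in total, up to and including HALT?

21

after MOV r1, #5: r1=5
after MOV r2, #7: r2=7
after MOV r4, #9: r4=9
after SUB r2, r2, r1: r2=7-5=2
after SUB r4, r4, #1: r4=9-1=8
CMP r4, #5  (cmp 8,5)
BGT L2: taken
after SUB r2, r2, r1: r2=2-5=-3
after SUB r4, r4, #1: r4=8-1=7
CMP r4, #5  (cmp 7,5)
BGT L2: taken
after SUB r2, r2, r1: r2=(-3)-5=-8
after SUB r4, r4, #1: r4=7-1=6
CMP r4, #5  (cmp 6,5)
BGT L2: taken
after SUB r2, r2, r1: r2=(-8)-5=-13
after SUB r4, r4, #1: r4=6-1=5
CMP r4, #5  (cmp 5,5)
BGT L2: not taken
after SUB r2, r1, #16: r2=5-16=-11
halt.
Total executed instructions: 21.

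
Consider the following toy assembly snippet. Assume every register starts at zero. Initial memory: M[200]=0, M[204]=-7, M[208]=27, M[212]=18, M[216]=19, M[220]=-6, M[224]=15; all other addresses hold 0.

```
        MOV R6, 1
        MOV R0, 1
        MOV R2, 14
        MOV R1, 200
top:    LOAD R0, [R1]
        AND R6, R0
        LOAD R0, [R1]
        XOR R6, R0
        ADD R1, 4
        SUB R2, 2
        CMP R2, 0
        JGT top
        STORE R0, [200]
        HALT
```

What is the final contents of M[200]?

15

MOV R6, 1 → R6=1
MOV R0, 1 → R0=1
MOV R2, 14 → R2=14
MOV R1, 200 → R1=200
LOAD R0, [R1] → R0=M[200]=0
AND R6, R0 → R6=1&0=0
LOAD R0, [R1] → R0=M[200]=0
XOR R6, R0 → R6=0^0=0
ADD R1, 4 → R1=200+4=204
SUB R2, 2 → R2=14-2=12
CMP R2, 0  (cmp 12,0)
JGT top: taken
LOAD R0, [R1] → R0=M[204]=-7
AND R6, R0 → R6=0&(-7)=0
LOAD R0, [R1] → R0=M[204]=-7
XOR R6, R0 → R6=0^(-7)=-7
ADD R1, 4 → R1=204+4=208
SUB R2, 2 → R2=12-2=10
CMP R2, 0  (cmp 10,0)
JGT top: taken
LOAD R0, [R1] → R0=M[208]=27
AND R6, R0 → R6=(-7)&27=25
LOAD R0, [R1] → R0=M[208]=27
XOR R6, R0 → R6=25^27=2
ADD R1, 4 → R1=208+4=212
SUB R2, 2 → R2=10-2=8
CMP R2, 0  (cmp 8,0)
JGT top: taken
LOAD R0, [R1] → R0=M[212]=18
AND R6, R0 → R6=2&18=2
LOAD R0, [R1] → R0=M[212]=18
XOR R6, R0 → R6=2^18=16
ADD R1, 4 → R1=212+4=216
SUB R2, 2 → R2=8-2=6
CMP R2, 0  (cmp 6,0)
JGT top: taken
LOAD R0, [R1] → R0=M[216]=19
AND R6, R0 → R6=16&19=16
LOAD R0, [R1] → R0=M[216]=19
XOR R6, R0 → R6=16^19=3
ADD R1, 4 → R1=216+4=220
SUB R2, 2 → R2=6-2=4
CMP R2, 0  (cmp 4,0)
JGT top: taken
LOAD R0, [R1] → R0=M[220]=-6
AND R6, R0 → R6=3&(-6)=2
LOAD R0, [R1] → R0=M[220]=-6
XOR R6, R0 → R6=2^(-6)=-8
ADD R1, 4 → R1=220+4=224
SUB R2, 2 → R2=4-2=2
CMP R2, 0  (cmp 2,0)
JGT top: taken
LOAD R0, [R1] → R0=M[224]=15
AND R6, R0 → R6=(-8)&15=8
LOAD R0, [R1] → R0=M[224]=15
XOR R6, R0 → R6=8^15=7
ADD R1, 4 → R1=224+4=228
SUB R2, 2 → R2=2-2=0
CMP R2, 0  (cmp 0,0)
JGT top: not taken
STORE R0, [200] → M[200]=15
halt.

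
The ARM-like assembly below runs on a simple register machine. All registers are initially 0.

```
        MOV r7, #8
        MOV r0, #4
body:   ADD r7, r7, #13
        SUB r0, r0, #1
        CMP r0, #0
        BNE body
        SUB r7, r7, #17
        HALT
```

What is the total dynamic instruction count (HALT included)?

r7=8
r0=4
r7=8+13=21
r0=4-1=3
CMP r0, #0  (cmp 3,0)
BNE body: taken
r7=21+13=34
r0=3-1=2
CMP r0, #0  (cmp 2,0)
BNE body: taken
r7=34+13=47
r0=2-1=1
CMP r0, #0  (cmp 1,0)
BNE body: taken
r7=47+13=60
r0=1-1=0
CMP r0, #0  (cmp 0,0)
BNE body: not taken
r7=60-17=43
halt.
Total executed instructions: 20.

20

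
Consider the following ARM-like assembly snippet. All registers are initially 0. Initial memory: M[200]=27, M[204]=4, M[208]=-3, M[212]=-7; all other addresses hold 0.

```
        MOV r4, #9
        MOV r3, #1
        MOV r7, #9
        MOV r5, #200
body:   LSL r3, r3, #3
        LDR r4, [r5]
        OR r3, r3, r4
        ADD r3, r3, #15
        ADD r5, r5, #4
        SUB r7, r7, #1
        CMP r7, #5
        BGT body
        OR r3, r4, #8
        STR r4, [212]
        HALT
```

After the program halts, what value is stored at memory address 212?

MOV r4, #9 → r4=9
MOV r3, #1 → r3=1
MOV r7, #9 → r7=9
MOV r5, #200 → r5=200
LSL r3, r3, #3 → r3=1<<3=8
LDR r4, [r5] → r4=M[200]=27
OR r3, r3, r4 → r3=8|27=27
ADD r3, r3, #15 → r3=27+15=42
ADD r5, r5, #4 → r5=200+4=204
SUB r7, r7, #1 → r7=9-1=8
CMP r7, #5  (cmp 8,5)
BGT body: taken
LSL r3, r3, #3 → r3=42<<3=336
LDR r4, [r5] → r4=M[204]=4
OR r3, r3, r4 → r3=336|4=340
ADD r3, r3, #15 → r3=340+15=355
ADD r5, r5, #4 → r5=204+4=208
SUB r7, r7, #1 → r7=8-1=7
CMP r7, #5  (cmp 7,5)
BGT body: taken
LSL r3, r3, #3 → r3=355<<3=2840
LDR r4, [r5] → r4=M[208]=-3
OR r3, r3, r4 → r3=2840|(-3)=-3
ADD r3, r3, #15 → r3=(-3)+15=12
ADD r5, r5, #4 → r5=208+4=212
SUB r7, r7, #1 → r7=7-1=6
CMP r7, #5  (cmp 6,5)
BGT body: taken
LSL r3, r3, #3 → r3=12<<3=96
LDR r4, [r5] → r4=M[212]=-7
OR r3, r3, r4 → r3=96|(-7)=-7
ADD r3, r3, #15 → r3=(-7)+15=8
ADD r5, r5, #4 → r5=212+4=216
SUB r7, r7, #1 → r7=6-1=5
CMP r7, #5  (cmp 5,5)
BGT body: not taken
OR r3, r4, #8 → r3=(-7)|8=-7
STR r4, [212] → M[212]=-7
halt.

-7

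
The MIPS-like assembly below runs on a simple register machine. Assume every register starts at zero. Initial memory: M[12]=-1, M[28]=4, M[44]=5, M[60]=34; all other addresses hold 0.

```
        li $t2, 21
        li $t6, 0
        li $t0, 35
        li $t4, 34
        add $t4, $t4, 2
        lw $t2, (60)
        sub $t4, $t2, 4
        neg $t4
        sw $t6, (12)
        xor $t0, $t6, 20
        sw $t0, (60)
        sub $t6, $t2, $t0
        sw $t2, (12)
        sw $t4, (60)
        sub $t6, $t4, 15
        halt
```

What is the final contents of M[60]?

-30

$t2=21
$t6=0
$t0=35
$t4=34
$t4=34+2=36
$t2=M[60]=34
$t4=34-4=30
$t4=-(30)=-30
sw $t6, (12) → M[12]=0
$t0=0^20=20
sw $t0, (60) → M[60]=20
$t6=34-20=14
sw $t2, (12) → M[12]=34
sw $t4, (60) → M[60]=-30
$t6=(-30)-15=-45
halt.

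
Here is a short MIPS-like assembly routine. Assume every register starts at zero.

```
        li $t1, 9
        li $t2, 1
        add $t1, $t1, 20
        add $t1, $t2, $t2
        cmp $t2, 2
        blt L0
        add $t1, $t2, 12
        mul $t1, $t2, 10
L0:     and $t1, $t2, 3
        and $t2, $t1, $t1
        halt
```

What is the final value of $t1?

1

$t1=9
$t2=1
$t1=9+20=29
$t1=1+1=2
cmp $t2, 2  (cmp 1,2)
blt L0: taken
$t1=1&3=1
$t2=1&1=1
halt.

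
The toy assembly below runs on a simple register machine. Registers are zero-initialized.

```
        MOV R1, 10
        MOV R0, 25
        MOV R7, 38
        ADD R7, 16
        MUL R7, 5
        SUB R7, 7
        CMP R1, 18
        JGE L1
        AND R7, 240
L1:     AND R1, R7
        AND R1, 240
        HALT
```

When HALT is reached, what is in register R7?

0

R1=10
R0=25
R7=38
R7=38+16=54
R7=54*5=270
R7=270-7=263
CMP R1, 18  (cmp 10,18)
JGE L1: not taken
R7=263&240=0
R1=10&0=0
R1=0&240=0
halt.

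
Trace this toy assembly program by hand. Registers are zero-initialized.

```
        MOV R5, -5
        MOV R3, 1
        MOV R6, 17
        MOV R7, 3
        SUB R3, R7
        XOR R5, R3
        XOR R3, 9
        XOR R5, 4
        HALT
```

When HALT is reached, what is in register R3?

-9

MOV R5, -5 → R5=-5
MOV R3, 1 → R3=1
MOV R6, 17 → R6=17
MOV R7, 3 → R7=3
SUB R3, R7 → R3=1-3=-2
XOR R5, R3 → R5=(-5)^(-2)=5
XOR R3, 9 → R3=(-2)^9=-9
XOR R5, 4 → R5=5^4=1
halt.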